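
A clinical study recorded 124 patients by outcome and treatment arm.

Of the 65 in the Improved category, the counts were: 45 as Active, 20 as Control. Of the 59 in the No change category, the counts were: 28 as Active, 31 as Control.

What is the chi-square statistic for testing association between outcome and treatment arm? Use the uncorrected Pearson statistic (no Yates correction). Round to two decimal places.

6.06

Row totals: 65, 59. Column totals: 73, 51. Grand total N = 124.
Expected counts (row total × column total / N):
  Improved, Active: 65×73/124 = 38.26613
  Improved, Control: 65×51/124 = 26.73387
  No change, Active: 59×73/124 = 34.73387
  No change, Control: 59×51/124 = 24.26613
Contributions (O − E)²/E:
  (45 − 38.26613)²/38.26613 = 1.1850
  (20 − 26.73387)²/26.73387 = 1.6962
  (28 − 34.73387)²/34.73387 = 1.3055
  (31 − 24.26613)²/24.26613 = 1.8687
χ² = 1.1850 + 1.6962 + 1.3055 + 1.8687 = 6.06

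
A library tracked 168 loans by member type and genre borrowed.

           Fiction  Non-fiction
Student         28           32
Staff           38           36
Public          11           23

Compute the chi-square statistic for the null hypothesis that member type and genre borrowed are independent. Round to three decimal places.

Row totals: 60, 74, 34. Column totals: 77, 91. Grand total N = 168.
Expected counts (row total × column total / N):
  Student, Fiction: 60×77/168 = 27.5000
  Student, Non-fiction: 60×91/168 = 32.5000
  Staff, Fiction: 74×77/168 = 33.9167
  Staff, Non-fiction: 74×91/168 = 40.0833
  Public, Fiction: 34×77/168 = 15.5833
  Public, Non-fiction: 34×91/168 = 18.4167
Contributions (O − E)²/E:
  (28 − 27.5000)²/27.5000 = 0.0091
  (32 − 32.5000)²/32.5000 = 0.0077
  (38 − 33.9167)²/33.9167 = 0.4916
  (36 − 40.0833)²/40.0833 = 0.4160
  (11 − 15.5833)²/15.5833 = 1.3480
  (23 − 18.4167)²/18.4167 = 1.1406
χ² = 0.0091 + 0.0077 + 0.4916 + 0.4160 + 1.3480 + 1.1406 = 3.413

3.413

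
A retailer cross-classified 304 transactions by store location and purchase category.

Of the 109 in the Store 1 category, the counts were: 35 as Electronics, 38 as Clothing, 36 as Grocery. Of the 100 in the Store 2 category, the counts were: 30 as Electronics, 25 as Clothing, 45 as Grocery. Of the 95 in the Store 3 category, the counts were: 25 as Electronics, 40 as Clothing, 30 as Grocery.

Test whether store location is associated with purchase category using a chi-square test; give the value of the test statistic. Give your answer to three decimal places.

Row totals: 109, 100, 95. Column totals: 90, 103, 111. Grand total N = 304.
Expected counts (row total × column total / N):
  Store 1, Electronics: 109×90/304 = 32.2697
  Store 1, Clothing: 109×103/304 = 36.9309
  Store 1, Grocery: 109×111/304 = 39.7993
  Store 2, Electronics: 100×90/304 = 29.6053
  Store 2, Clothing: 100×103/304 = 33.8816
  Store 2, Grocery: 100×111/304 = 36.5132
  Store 3, Electronics: 95×90/304 = 28.1250
  Store 3, Clothing: 95×103/304 = 32.1875
  Store 3, Grocery: 95×111/304 = 34.6875
Contributions (O − E)²/E:
  (35 − 32.2697)²/32.2697 = 0.2310
  (38 − 36.9309)²/36.9309 = 0.0309
  (36 − 39.7993)²/39.7993 = 0.3627
  (30 − 29.6053)²/29.6053 = 0.0053
  (25 − 33.8816)²/33.8816 = 2.3282
  (45 − 36.5132)²/36.5132 = 1.9726
  (25 − 28.1250)²/28.1250 = 0.3472
  (40 − 32.1875)²/32.1875 = 1.8962
  (30 − 34.6875)²/34.6875 = 0.6334
χ² = 0.2310 + 0.0309 + 0.3627 + 0.0053 + 2.3282 + 1.9726 + 0.3472 + 1.8962 + 0.6334 = 7.808

7.808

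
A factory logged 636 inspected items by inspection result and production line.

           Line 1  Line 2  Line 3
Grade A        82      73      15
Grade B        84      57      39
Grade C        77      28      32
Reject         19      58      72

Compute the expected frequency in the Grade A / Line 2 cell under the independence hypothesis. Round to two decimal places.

Row total (Grade A) = 170; column total (Line 2) = 216; grand total N = 636.
Expected count = (row total × column total) / N = 170 × 216 / 636 = 57.74.

57.74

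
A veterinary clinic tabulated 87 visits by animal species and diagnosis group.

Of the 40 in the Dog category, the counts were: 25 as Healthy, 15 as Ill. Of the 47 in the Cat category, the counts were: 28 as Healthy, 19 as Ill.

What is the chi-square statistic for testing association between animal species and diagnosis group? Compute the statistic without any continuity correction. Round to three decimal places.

0.078

Row totals: 40, 47. Column totals: 53, 34. Grand total N = 87.
Expected counts (row total × column total / N):
  Dog, Healthy: 40×53/87 = 24.3678
  Dog, Ill: 40×34/87 = 15.6322
  Cat, Healthy: 47×53/87 = 28.6322
  Cat, Ill: 47×34/87 = 18.3678
Contributions (O − E)²/E:
  (25 − 24.3678)²/24.3678 = 0.0164
  (15 − 15.6322)²/15.6322 = 0.0256
  (28 − 28.6322)²/28.6322 = 0.0140
  (19 − 18.3678)²/18.3678 = 0.0218
χ² = 0.0164 + 0.0256 + 0.0140 + 0.0218 = 0.078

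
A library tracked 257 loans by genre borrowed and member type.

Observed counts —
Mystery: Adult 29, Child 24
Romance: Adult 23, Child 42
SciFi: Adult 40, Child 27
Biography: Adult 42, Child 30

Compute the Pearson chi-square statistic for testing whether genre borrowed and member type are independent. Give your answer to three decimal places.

10.096

Row totals: 53, 65, 67, 72. Column totals: 134, 123. Grand total N = 257.
Expected counts (row total × column total / N):
  Mystery, Adult: 53×134/257 = 27.63424
  Mystery, Child: 53×123/257 = 25.36576
  Romance, Adult: 65×134/257 = 33.89105
  Romance, Child: 65×123/257 = 31.10895
  SciFi, Adult: 67×134/257 = 34.93385
  SciFi, Child: 67×123/257 = 32.06615
  Biography, Adult: 72×134/257 = 37.54086
  Biography, Child: 72×123/257 = 34.45914
Contributions (O − E)²/E:
  (29 − 27.63424)²/27.63424 = 0.0675
  (24 − 25.36576)²/25.36576 = 0.0735
  (23 − 33.89105)²/33.89105 = 3.4999
  (42 − 31.10895)²/31.10895 = 3.8129
  (40 − 34.93385)²/34.93385 = 0.7347
  (27 − 32.06615)²/32.06615 = 0.8004
  (42 − 37.54086)²/37.54086 = 0.5297
  (30 − 34.45914)²/34.45914 = 0.5770
χ² = 0.0675 + 0.0735 + 3.4999 + 3.8129 + 0.7347 + 0.8004 + 0.5297 + 0.5770 = 10.096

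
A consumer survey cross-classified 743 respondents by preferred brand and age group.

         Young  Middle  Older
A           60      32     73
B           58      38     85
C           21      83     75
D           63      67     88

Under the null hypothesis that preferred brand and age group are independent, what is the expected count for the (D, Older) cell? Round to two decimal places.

Row total (D) = 218; column total (Older) = 321; grand total N = 743.
Expected count = (row total × column total) / N = 218 × 321 / 743 = 94.18.

94.18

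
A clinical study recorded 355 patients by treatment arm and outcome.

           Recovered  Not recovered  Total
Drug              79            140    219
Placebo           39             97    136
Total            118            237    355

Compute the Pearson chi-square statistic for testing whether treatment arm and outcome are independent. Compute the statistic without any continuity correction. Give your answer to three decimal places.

2.068

Grand total N = 355.
Expected counts (row total × column total / N):
  Drug, Recovered: 219×118/355 = 72.7944
  Drug, Not recovered: 219×237/355 = 146.2056
  Placebo, Recovered: 136×118/355 = 45.2056
  Placebo, Not recovered: 136×237/355 = 90.7944
Contributions (O − E)²/E:
  (79 − 72.7944)²/72.7944 = 0.5290
  (140 − 146.2056)²/146.2056 = 0.2634
  (39 − 45.2056)²/45.2056 = 0.8519
  (97 − 90.7944)²/90.7944 = 0.4241
χ² = 0.5290 + 0.2634 + 0.8519 + 0.4241 = 2.068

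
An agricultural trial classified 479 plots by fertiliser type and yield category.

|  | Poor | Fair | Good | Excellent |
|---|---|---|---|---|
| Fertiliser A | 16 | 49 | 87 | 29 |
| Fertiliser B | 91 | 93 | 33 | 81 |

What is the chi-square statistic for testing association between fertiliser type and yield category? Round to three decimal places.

91.996

Row totals: 181, 298. Column totals: 107, 142, 120, 110. Grand total N = 479.
Expected counts (row total × column total / N):
  Fertiliser A, Poor: 181×107/479 = 40.4322
  Fertiliser A, Fair: 181×142/479 = 53.6576
  Fertiliser A, Good: 181×120/479 = 45.3445
  Fertiliser A, Excellent: 181×110/479 = 41.5658
  Fertiliser B, Poor: 298×107/479 = 66.5678
  Fertiliser B, Fair: 298×142/479 = 88.3424
  Fertiliser B, Good: 298×120/479 = 74.6555
  Fertiliser B, Excellent: 298×110/479 = 68.4342
Contributions (O − E)²/E:
  (16 − 40.4322)²/40.4322 = 14.7638
  (49 − 53.6576)²/53.6576 = 0.4043
  (87 − 45.3445)²/45.3445 = 38.2666
  (29 − 41.5658)²/41.5658 = 3.7988
  (91 − 66.5678)²/66.5678 = 8.9673
  (93 − 88.3424)²/88.3424 = 0.2456
  (33 − 74.6555)²/74.6555 = 23.2425
  (81 − 68.4342)²/68.4342 = 2.3073
χ² = 14.7638 + 0.4043 + 38.2666 + 3.7988 + 8.9673 + 0.2456 + 23.2425 + 2.3073 = 91.996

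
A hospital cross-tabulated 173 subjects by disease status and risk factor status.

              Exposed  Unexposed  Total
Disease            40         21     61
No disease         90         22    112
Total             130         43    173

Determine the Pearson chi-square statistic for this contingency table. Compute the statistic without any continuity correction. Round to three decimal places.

4.621

Grand total N = 173.
Expected counts (row total × column total / N):
  Disease, Exposed: 61×130/173 = 45.8382
  Disease, Unexposed: 61×43/173 = 15.1618
  No disease, Exposed: 112×130/173 = 84.1618
  No disease, Unexposed: 112×43/173 = 27.8382
Contributions (O − E)²/E:
  (40 − 45.8382)²/45.8382 = 0.7436
  (21 − 15.1618)²/15.1618 = 2.2481
  (90 − 84.1618)²/84.1618 = 0.4050
  (22 − 27.8382)²/27.8382 = 1.2244
χ² = 0.7436 + 2.2481 + 0.4050 + 1.2244 = 4.621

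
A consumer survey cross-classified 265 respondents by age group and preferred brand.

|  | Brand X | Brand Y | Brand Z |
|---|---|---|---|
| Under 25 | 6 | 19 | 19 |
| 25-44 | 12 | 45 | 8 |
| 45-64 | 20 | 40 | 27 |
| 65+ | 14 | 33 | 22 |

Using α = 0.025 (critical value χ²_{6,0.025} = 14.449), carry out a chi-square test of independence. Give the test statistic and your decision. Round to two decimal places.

Row totals: 44, 65, 87, 69. Column totals: 52, 137, 76. Grand total N = 265.
Expected counts (row total × column total / N):
  Under 25, Brand X: 44×52/265 = 8.6340
  Under 25, Brand Y: 44×137/265 = 22.7472
  Under 25, Brand Z: 44×76/265 = 12.6189
  25-44, Brand X: 65×52/265 = 12.7547
  25-44, Brand Y: 65×137/265 = 33.6038
  25-44, Brand Z: 65×76/265 = 18.6415
  45-64, Brand X: 87×52/265 = 17.0717
  45-64, Brand Y: 87×137/265 = 44.9774
  45-64, Brand Z: 87×76/265 = 24.9509
  65+, Brand X: 69×52/265 = 13.5396
  65+, Brand Y: 69×137/265 = 35.6717
  65+, Brand Z: 69×76/265 = 19.7887
Contributions (O − E)²/E:
  (6 − 8.6340)²/8.6340 = 0.8036
  (19 − 22.7472)²/22.7472 = 0.6173
  (19 − 12.6189)²/12.6189 = 3.2268
  (12 − 12.7547)²/12.7547 = 0.0447
  (45 − 33.6038)²/33.6038 = 3.8648
  (8 − 18.6415)²/18.6415 = 6.0747
  (20 − 17.0717)²/17.0717 = 0.5023
  (40 − 44.9774)²/44.9774 = 0.5508
  (27 − 24.9509)²/24.9509 = 0.1683
  (14 − 13.5396)²/13.5396 = 0.0157
  (33 − 35.6717)²/35.6717 = 0.2001
  (22 − 19.7887)²/19.7887 = 0.2471
χ² = 0.8036 + 0.6173 + 3.2268 + 0.0447 + 3.8648 + 6.0747 + 0.5023 + 0.5508 + 0.1683 + 0.0157 + 0.2001 + 0.2471 = 16.32
df = (4−1)(3−1) = 6. Since 16.32 > 14.449, reject the null hypothesis of independence at α = 0.025.

16.32; reject H₀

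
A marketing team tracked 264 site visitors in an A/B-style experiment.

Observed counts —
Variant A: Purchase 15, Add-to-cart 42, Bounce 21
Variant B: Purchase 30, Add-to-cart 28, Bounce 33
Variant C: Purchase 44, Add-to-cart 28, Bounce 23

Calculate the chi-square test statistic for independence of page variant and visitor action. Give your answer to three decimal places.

Row totals: 78, 91, 95. Column totals: 89, 98, 77. Grand total N = 264.
Expected counts (row total × column total / N):
  Variant A, Purchase: 78×89/264 = 26.2955
  Variant A, Add-to-cart: 78×98/264 = 28.9545
  Variant A, Bounce: 78×77/264 = 22.7500
  Variant B, Purchase: 91×89/264 = 30.6780
  Variant B, Add-to-cart: 91×98/264 = 33.7803
  Variant B, Bounce: 91×77/264 = 26.5417
  Variant C, Purchase: 95×89/264 = 32.0265
  Variant C, Add-to-cart: 95×98/264 = 35.2652
  Variant C, Bounce: 95×77/264 = 27.7083
Contributions (O − E)²/E:
  (15 − 26.2955)²/26.2955 = 4.8521
  (42 − 28.9545)²/28.9545 = 5.8777
  (21 − 22.7500)²/22.7500 = 0.1346
  (30 − 30.6780)²/30.6780 = 0.0150
  (28 − 33.7803)²/33.7803 = 0.9891
  (33 − 26.5417)²/26.5417 = 1.5715
  (44 − 32.0265)²/32.0265 = 4.4764
  (28 − 35.2652)²/35.2652 = 1.4967
  (23 − 27.7083)²/27.7083 = 0.8001
χ² = 4.8521 + 5.8777 + 0.1346 + 0.0150 + 0.9891 + 1.5715 + 4.4764 + 1.4967 + 0.8001 = 20.213

20.213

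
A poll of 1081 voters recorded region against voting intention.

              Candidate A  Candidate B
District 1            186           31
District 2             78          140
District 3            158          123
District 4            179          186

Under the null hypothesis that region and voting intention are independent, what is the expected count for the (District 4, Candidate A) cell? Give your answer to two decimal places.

Row total (District 4) = 365; column total (Candidate A) = 601; grand total N = 1081.
Expected count = (row total × column total) / N = 365 × 601 / 1081 = 202.93.

202.93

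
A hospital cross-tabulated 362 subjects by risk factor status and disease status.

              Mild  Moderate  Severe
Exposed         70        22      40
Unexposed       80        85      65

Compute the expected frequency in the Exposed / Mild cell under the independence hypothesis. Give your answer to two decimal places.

54.70

Row total (Exposed) = 132; column total (Mild) = 150; grand total N = 362.
Expected count = (row total × column total) / N = 132 × 150 / 362 = 54.70.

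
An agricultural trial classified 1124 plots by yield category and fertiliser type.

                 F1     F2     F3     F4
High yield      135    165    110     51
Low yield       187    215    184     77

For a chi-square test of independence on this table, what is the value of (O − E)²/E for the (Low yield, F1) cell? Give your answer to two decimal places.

0.05

Row total (Low yield) = 663; column total (F1) = 322; N = 1124.
Expected count E = 663 × 322 / 1124 = 189.934.
Contribution = (O − E)²/E = (187 − 189.934)² / 189.934 = 0.05.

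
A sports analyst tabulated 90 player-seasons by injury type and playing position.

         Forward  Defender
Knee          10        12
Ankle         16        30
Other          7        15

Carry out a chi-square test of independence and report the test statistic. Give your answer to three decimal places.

1.025

Row totals: 22, 46, 22. Column totals: 33, 57. Grand total N = 90.
Expected counts (row total × column total / N):
  Knee, Forward: 22×33/90 = 8.0667
  Knee, Defender: 22×57/90 = 13.9333
  Ankle, Forward: 46×33/90 = 16.8667
  Ankle, Defender: 46×57/90 = 29.1333
  Other, Forward: 22×33/90 = 8.0667
  Other, Defender: 22×57/90 = 13.9333
Contributions (O − E)²/E:
  (10 − 8.0667)²/8.0667 = 0.4633
  (12 − 13.9333)²/13.9333 = 0.2683
  (16 − 16.8667)²/16.8667 = 0.0445
  (30 − 29.1333)²/29.1333 = 0.0258
  (7 − 8.0667)²/8.0667 = 0.1411
  (15 − 13.9333)²/13.9333 = 0.0817
χ² = 0.4633 + 0.2683 + 0.0445 + 0.0258 + 0.1411 + 0.0817 = 1.025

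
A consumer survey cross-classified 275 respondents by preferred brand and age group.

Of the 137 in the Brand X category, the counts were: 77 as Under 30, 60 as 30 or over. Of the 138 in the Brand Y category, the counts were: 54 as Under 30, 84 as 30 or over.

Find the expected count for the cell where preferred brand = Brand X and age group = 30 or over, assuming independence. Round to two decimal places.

71.74

Row total (Brand X) = 137; column total (30 or over) = 144; grand total N = 275.
Expected count = (row total × column total) / N = 137 × 144 / 275 = 71.74.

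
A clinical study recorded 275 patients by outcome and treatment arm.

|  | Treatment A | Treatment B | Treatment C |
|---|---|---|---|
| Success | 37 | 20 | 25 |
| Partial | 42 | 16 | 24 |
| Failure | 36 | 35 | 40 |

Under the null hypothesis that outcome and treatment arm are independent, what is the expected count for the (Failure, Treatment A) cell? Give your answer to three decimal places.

46.418

Row total (Failure) = 111; column total (Treatment A) = 115; grand total N = 275.
Expected count = (row total × column total) / N = 111 × 115 / 275 = 46.418.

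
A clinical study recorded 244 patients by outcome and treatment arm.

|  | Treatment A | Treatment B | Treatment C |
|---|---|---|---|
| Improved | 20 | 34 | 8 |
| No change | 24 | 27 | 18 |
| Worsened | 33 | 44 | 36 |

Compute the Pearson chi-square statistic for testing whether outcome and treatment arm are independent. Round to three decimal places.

Row totals: 62, 69, 113. Column totals: 77, 105, 62. Grand total N = 244.
Expected counts (row total × column total / N):
  Improved, Treatment A: 62×77/244 = 19.5656
  Improved, Treatment B: 62×105/244 = 26.6803
  Improved, Treatment C: 62×62/244 = 15.7541
  No change, Treatment A: 69×77/244 = 21.7746
  No change, Treatment B: 69×105/244 = 29.6926
  No change, Treatment C: 69×62/244 = 17.5328
  Worsened, Treatment A: 113×77/244 = 35.6598
  Worsened, Treatment B: 113×105/244 = 48.6270
  Worsened, Treatment C: 113×62/244 = 28.7131
Contributions (O − E)²/E:
  (20 − 19.5656)²/19.5656 = 0.0096
  (34 − 26.6803)²/26.6803 = 2.0081
  (8 − 15.7541)²/15.7541 = 3.8165
  (24 − 21.7746)²/21.7746 = 0.2274
  (27 − 29.6926)²/29.6926 = 0.2442
  (18 − 17.5328)²/17.5328 = 0.0124
  (33 − 35.6598)²/35.6598 = 0.1984
  (44 − 48.6270)²/48.6270 = 0.4403
  (36 − 28.7131)²/28.7131 = 1.8493
χ² = 0.0096 + 2.0081 + 3.8165 + 0.2274 + 0.2442 + 0.0124 + 0.1984 + 0.4403 + 1.8493 = 8.806

8.806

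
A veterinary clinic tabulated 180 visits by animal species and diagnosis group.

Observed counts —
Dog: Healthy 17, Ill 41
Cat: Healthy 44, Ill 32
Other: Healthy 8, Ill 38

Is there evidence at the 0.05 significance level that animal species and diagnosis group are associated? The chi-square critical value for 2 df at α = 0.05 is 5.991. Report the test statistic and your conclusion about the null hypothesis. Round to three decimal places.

Row totals: 58, 76, 46. Column totals: 69, 111. Grand total N = 180.
Expected counts (row total × column total / N):
  Dog, Healthy: 58×69/180 = 22.2333
  Dog, Ill: 58×111/180 = 35.7667
  Cat, Healthy: 76×69/180 = 29.1333
  Cat, Ill: 76×111/180 = 46.8667
  Other, Healthy: 46×69/180 = 17.6333
  Other, Ill: 46×111/180 = 28.3667
Contributions (O − E)²/E:
  (17 − 22.2333)²/22.2333 = 1.2318
  (41 − 35.7667)²/35.7667 = 0.7657
  (44 − 29.1333)²/29.1333 = 7.5865
  (32 − 46.8667)²/46.8667 = 4.7159
  (8 − 17.6333)²/17.6333 = 5.2628
  (38 − 28.3667)²/28.3667 = 3.2715
χ² = 1.2318 + 0.7657 + 7.5865 + 4.7159 + 5.2628 + 3.2715 = 22.834
df = (3−1)(2−1) = 2. Since 22.834 > 5.991, reject the null hypothesis of independence at α = 0.05.

22.834; reject H₀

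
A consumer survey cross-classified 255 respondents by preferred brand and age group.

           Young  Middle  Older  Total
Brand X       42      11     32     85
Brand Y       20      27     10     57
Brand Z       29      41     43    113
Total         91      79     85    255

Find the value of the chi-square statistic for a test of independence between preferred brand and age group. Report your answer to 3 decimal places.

Grand total N = 255.
Expected counts (row total × column total / N):
  Brand X, Young: 85×91/255 = 30.3333
  Brand X, Middle: 85×79/255 = 26.3333
  Brand X, Older: 85×85/255 = 28.3333
  Brand Y, Young: 57×91/255 = 20.3412
  Brand Y, Middle: 57×79/255 = 17.6588
  Brand Y, Older: 57×85/255 = 19.0000
  Brand Z, Young: 113×91/255 = 40.3255
  Brand Z, Middle: 113×79/255 = 35.0078
  Brand Z, Older: 113×85/255 = 37.6667
Contributions (O − E)²/E:
  (42 − 30.3333)²/30.3333 = 4.4872
  (11 − 26.3333)²/26.3333 = 8.9282
  (32 − 28.3333)²/28.3333 = 0.4745
  (20 − 20.3412)²/20.3412 = 0.0057
  (27 − 17.6588)²/17.6588 = 4.9413
  (10 − 19.0000)²/19.0000 = 4.2632
  (29 − 40.3255)²/40.3255 = 3.1808
  (41 − 35.0078)²/35.0078 = 1.0257
  (43 − 37.6667)²/37.6667 = 0.7552
χ² = 4.4872 + 8.9282 + 0.4745 + 0.0057 + 4.9413 + 4.2632 + 3.1808 + 1.0257 + 0.7552 = 28.062

28.062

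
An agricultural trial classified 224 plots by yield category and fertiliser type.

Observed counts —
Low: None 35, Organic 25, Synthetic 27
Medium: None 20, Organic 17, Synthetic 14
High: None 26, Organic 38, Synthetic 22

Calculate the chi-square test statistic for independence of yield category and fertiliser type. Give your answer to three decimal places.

Row totals: 87, 51, 86. Column totals: 81, 80, 63. Grand total N = 224.
Expected counts (row total × column total / N):
  Low, None: 87×81/224 = 31.4598
  Low, Organic: 87×80/224 = 31.0714
  Low, Synthetic: 87×63/224 = 24.4688
  Medium, None: 51×81/224 = 18.4420
  Medium, Organic: 51×80/224 = 18.2143
  Medium, Synthetic: 51×63/224 = 14.3438
  High, None: 86×81/224 = 31.0982
  High, Organic: 86×80/224 = 30.7143
  High, Synthetic: 86×63/224 = 24.1875
Contributions (O − E)²/E:
  (35 − 31.4598)²/31.4598 = 0.3984
  (25 − 31.0714)²/31.0714 = 1.1864
  (27 − 24.4688)²/24.4688 = 0.2618
  (20 − 18.4420)²/18.4420 = 0.1316
  (17 − 18.2143)²/18.2143 = 0.0810
  (14 − 14.3438)²/14.3438 = 0.0082
  (26 − 31.0982)²/31.0982 = 0.8358
  (38 − 30.7143)²/30.7143 = 1.7282
  (22 − 24.1875)²/24.1875 = 0.1978
χ² = 0.3984 + 1.1864 + 0.2618 + 0.1316 + 0.0810 + 0.0082 + 0.8358 + 1.7282 + 0.1978 = 4.829

4.829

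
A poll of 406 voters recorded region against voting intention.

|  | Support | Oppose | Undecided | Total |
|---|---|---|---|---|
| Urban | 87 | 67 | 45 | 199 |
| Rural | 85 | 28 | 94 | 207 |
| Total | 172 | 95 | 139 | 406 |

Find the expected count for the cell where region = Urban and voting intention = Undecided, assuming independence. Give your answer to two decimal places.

Row total (Urban) = 199; column total (Undecided) = 139; grand total N = 406.
Expected count = (row total × column total) / N = 199 × 139 / 406 = 68.13.

68.13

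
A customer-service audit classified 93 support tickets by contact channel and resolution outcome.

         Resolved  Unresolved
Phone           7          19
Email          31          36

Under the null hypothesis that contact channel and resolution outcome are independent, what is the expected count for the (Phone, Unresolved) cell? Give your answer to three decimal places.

15.376

Row total (Phone) = 26; column total (Unresolved) = 55; grand total N = 93.
Expected count = (row total × column total) / N = 26 × 55 / 93 = 15.376.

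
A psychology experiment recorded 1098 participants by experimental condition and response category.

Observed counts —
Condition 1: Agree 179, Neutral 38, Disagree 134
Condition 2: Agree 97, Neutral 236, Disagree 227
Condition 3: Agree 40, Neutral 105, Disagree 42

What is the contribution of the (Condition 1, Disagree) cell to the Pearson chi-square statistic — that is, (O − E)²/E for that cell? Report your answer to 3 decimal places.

0.208

Row total (Condition 1) = 351; column total (Disagree) = 403; N = 1098.
Expected count E = 351 × 403 / 1098 = 128.8279.
Contribution = (O − E)²/E = (134 − 128.8279)² / 128.8279 = 0.208.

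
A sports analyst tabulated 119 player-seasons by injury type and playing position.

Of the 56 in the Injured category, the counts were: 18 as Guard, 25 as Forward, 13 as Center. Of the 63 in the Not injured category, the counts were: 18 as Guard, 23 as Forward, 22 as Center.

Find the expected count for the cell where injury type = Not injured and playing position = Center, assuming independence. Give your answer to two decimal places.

18.53

Row total (Not injured) = 63; column total (Center) = 35; grand total N = 119.
Expected count = (row total × column total) / N = 63 × 35 / 119 = 18.53.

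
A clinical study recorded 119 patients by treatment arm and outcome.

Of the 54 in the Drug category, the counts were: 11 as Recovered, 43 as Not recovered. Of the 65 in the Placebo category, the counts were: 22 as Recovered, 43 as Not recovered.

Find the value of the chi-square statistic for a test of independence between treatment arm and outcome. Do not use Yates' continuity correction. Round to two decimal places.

Row totals: 54, 65. Column totals: 33, 86. Grand total N = 119.
Expected counts (row total × column total / N):
  Drug, Recovered: 54×33/119 = 14.975
  Drug, Not recovered: 54×86/119 = 39.025
  Placebo, Recovered: 65×33/119 = 18.025
  Placebo, Not recovered: 65×86/119 = 46.975
Contributions (O − E)²/E:
  (11 − 14.975)²/14.975 = 1.0551
  (43 − 39.025)²/39.025 = 0.4049
  (22 − 18.025)²/18.025 = 0.8766
  (43 − 46.975)²/46.975 = 0.3364
χ² = 1.0551 + 0.4049 + 0.8766 + 0.3364 = 2.67

2.67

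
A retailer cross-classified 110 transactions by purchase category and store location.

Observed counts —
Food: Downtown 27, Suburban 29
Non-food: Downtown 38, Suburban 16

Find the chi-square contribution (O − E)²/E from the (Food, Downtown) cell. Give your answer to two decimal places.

1.12

Row total (Food) = 56; column total (Downtown) = 65; N = 110.
Expected count E = 56 × 65 / 110 = 33.091.
Contribution = (O − E)²/E = (27 − 33.091)² / 33.091 = 1.12.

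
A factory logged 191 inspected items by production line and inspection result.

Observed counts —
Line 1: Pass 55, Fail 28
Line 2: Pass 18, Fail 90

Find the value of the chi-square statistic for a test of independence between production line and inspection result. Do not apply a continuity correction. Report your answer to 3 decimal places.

Row totals: 83, 108. Column totals: 73, 118. Grand total N = 191.
Expected counts (row total × column total / N):
  Line 1, Pass: 83×73/191 = 31.7225
  Line 1, Fail: 83×118/191 = 51.2775
  Line 2, Pass: 108×73/191 = 41.2775
  Line 2, Fail: 108×118/191 = 66.7225
Contributions (O − E)²/E:
  (55 − 31.7225)²/31.7225 = 17.0807
  (28 − 51.2775)²/51.2775 = 10.5669
  (18 − 41.2775)²/41.2775 = 13.1268
  (90 − 66.7225)²/66.7225 = 8.1208
χ² = 17.0807 + 10.5669 + 13.1268 + 8.1208 = 48.895

48.895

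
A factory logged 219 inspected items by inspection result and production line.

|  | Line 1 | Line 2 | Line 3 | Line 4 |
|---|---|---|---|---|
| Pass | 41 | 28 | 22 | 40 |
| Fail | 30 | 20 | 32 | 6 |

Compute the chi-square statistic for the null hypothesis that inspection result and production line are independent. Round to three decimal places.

Row totals: 131, 88. Column totals: 71, 48, 54, 46. Grand total N = 219.
Expected counts (row total × column total / N):
  Pass, Line 1: 131×71/219 = 42.4703
  Pass, Line 2: 131×48/219 = 28.7123
  Pass, Line 3: 131×54/219 = 32.3014
  Pass, Line 4: 131×46/219 = 27.5160
  Fail, Line 1: 88×71/219 = 28.5297
  Fail, Line 2: 88×48/219 = 19.2877
  Fail, Line 3: 88×54/219 = 21.6986
  Fail, Line 4: 88×46/219 = 18.4840
Contributions (O − E)²/E:
  (41 − 42.4703)²/42.4703 = 0.0509
  (28 − 28.7123)²/28.7123 = 0.0177
  (22 − 32.3014)²/32.3014 = 3.2853
  (40 − 27.5160)²/27.5160 = 5.6640
  (30 − 28.5297)²/28.5297 = 0.0758
  (20 − 19.2877)²/19.2877 = 0.0263
  (32 − 21.6986)²/21.6986 = 4.8906
  (6 − 18.4840)²/18.4840 = 8.4316
χ² = 0.0509 + 0.0177 + 3.2853 + 5.6640 + 0.0758 + 0.0263 + 4.8906 + 8.4316 = 22.442

22.442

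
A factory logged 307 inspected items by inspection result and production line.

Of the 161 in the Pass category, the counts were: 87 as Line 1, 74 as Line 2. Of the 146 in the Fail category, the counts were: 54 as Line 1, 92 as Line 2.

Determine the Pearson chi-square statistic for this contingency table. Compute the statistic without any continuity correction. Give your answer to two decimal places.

8.96

Row totals: 161, 146. Column totals: 141, 166. Grand total N = 307.
Expected counts (row total × column total / N):
  Pass, Line 1: 161×141/307 = 73.9446
  Pass, Line 2: 161×166/307 = 87.0554
  Fail, Line 1: 146×141/307 = 67.0554
  Fail, Line 2: 146×166/307 = 78.9446
Contributions (O − E)²/E:
  (87 − 73.9446)²/73.9446 = 2.3050
  (74 − 87.0554)²/87.0554 = 1.9579
  (54 − 67.0554)²/67.0554 = 2.5418
  (92 − 78.9446)²/78.9446 = 2.1590
χ² = 2.3050 + 1.9579 + 2.5418 + 2.1590 = 8.96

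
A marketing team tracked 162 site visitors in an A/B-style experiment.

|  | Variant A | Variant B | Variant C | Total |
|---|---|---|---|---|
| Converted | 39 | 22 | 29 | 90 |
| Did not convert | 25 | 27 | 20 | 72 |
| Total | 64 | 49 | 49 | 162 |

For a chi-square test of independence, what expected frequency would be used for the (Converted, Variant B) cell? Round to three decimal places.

27.222

Row total (Converted) = 90; column total (Variant B) = 49; grand total N = 162.
Expected count = (row total × column total) / N = 90 × 49 / 162 = 27.222.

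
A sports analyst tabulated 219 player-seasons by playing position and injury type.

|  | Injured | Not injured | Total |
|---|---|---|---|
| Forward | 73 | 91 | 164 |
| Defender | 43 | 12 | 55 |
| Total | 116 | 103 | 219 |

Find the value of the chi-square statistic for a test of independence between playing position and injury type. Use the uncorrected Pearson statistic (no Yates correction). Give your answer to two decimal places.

18.74

Grand total N = 219.
Expected counts (row total × column total / N):
  Forward, Injured: 164×116/219 = 86.868
  Forward, Not injured: 164×103/219 = 77.132
  Defender, Injured: 55×116/219 = 29.132
  Defender, Not injured: 55×103/219 = 25.868
Contributions (O − E)²/E:
  (73 − 86.868)²/86.868 = 2.2140
  (91 − 77.132)²/77.132 = 2.4934
  (43 − 29.132)²/29.132 = 6.6017
  (12 − 25.868)²/25.868 = 7.4347
χ² = 2.2140 + 2.4934 + 6.6017 + 7.4347 = 18.74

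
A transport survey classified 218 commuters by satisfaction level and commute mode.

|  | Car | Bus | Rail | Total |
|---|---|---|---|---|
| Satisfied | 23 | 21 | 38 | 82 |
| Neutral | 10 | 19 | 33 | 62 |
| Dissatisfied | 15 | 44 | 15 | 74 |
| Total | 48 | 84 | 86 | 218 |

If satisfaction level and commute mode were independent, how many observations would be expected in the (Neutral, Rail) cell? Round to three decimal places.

Row total (Neutral) = 62; column total (Rail) = 86; grand total N = 218.
Expected count = (row total × column total) / N = 62 × 86 / 218 = 24.459.

24.459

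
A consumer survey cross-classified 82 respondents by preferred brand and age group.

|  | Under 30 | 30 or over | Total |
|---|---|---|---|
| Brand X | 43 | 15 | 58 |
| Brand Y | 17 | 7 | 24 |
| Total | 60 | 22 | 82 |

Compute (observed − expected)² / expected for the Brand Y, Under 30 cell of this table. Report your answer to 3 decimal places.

0.018

Row total (Brand Y) = 24; column total (Under 30) = 60; N = 82.
Expected count E = 24 × 60 / 82 = 17.5610.
Contribution = (O − E)²/E = (17 − 17.5610)² / 17.5610 = 0.018.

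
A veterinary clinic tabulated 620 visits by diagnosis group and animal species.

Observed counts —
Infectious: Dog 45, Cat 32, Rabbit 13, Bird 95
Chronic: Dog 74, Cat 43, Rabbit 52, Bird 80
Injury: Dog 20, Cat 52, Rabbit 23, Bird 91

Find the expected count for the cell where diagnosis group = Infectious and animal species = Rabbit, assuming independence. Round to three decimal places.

26.258

Row total (Infectious) = 185; column total (Rabbit) = 88; grand total N = 620.
Expected count = (row total × column total) / N = 185 × 88 / 620 = 26.258.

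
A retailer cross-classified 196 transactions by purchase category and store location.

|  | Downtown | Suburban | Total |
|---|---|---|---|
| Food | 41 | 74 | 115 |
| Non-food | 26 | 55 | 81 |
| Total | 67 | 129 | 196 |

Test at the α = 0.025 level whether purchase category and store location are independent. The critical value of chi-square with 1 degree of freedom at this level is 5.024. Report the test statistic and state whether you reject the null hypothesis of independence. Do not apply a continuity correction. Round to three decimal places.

0.267; fail to reject H₀

Grand total N = 196.
Expected counts (row total × column total / N):
  Food, Downtown: 115×67/196 = 39.3112
  Food, Suburban: 115×129/196 = 75.6888
  Non-food, Downtown: 81×67/196 = 27.6888
  Non-food, Suburban: 81×129/196 = 53.3112
Contributions (O − E)²/E:
  (41 − 39.3112)²/39.3112 = 0.0726
  (74 − 75.6888)²/75.6888 = 0.0377
  (26 − 27.6888)²/27.6888 = 0.1030
  (55 − 53.3112)²/53.3112 = 0.0535
χ² = 0.0726 + 0.0377 + 0.1030 + 0.0535 = 0.267
df = (2−1)(2−1) = 1. Since 0.267 < 5.024, fail to reject the null hypothesis of independence at α = 0.025.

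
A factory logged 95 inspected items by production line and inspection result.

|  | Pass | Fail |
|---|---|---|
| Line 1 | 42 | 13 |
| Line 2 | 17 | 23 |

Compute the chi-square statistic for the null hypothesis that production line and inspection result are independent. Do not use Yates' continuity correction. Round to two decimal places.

Row totals: 55, 40. Column totals: 59, 36. Grand total N = 95.
Expected counts (row total × column total / N):
  Line 1, Pass: 55×59/95 = 34.158
  Line 1, Fail: 55×36/95 = 20.842
  Line 2, Pass: 40×59/95 = 24.842
  Line 2, Fail: 40×36/95 = 15.158
Contributions (O − E)²/E:
  (42 − 34.158)²/34.158 = 1.8004
  (13 − 20.842)²/20.842 = 2.9506
  (17 − 24.842)²/24.842 = 2.4755
  (23 − 15.158)²/15.158 = 4.0571
χ² = 1.8004 + 2.9506 + 2.4755 + 4.0571 = 11.28

11.28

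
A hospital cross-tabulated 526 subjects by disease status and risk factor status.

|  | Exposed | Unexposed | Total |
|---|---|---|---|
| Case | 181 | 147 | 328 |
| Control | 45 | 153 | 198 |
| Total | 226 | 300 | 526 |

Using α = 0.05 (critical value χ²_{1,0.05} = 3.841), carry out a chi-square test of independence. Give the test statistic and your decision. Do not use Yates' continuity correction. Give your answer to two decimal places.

Grand total N = 526.
Expected counts (row total × column total / N):
  Case, Exposed: 328×226/526 = 140.928
  Case, Unexposed: 328×300/526 = 187.072
  Control, Exposed: 198×226/526 = 85.072
  Control, Unexposed: 198×300/526 = 112.928
Contributions (O − E)²/E:
  (181 − 140.928)²/140.928 = 11.3942
  (147 − 187.072)²/187.072 = 8.5837
  (45 − 85.072)²/85.072 = 18.8754
  (153 − 112.928)²/112.928 = 14.2194
χ² = 11.3942 + 8.5837 + 18.8754 + 14.2194 = 53.07
df = (2−1)(2−1) = 1. Since 53.07 > 3.841, reject the null hypothesis of independence at α = 0.05.

53.07; reject H₀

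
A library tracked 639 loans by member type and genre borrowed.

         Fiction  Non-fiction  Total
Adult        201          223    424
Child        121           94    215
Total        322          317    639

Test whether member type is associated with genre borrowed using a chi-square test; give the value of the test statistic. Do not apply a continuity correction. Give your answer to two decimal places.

Grand total N = 639.
Expected counts (row total × column total / N):
  Adult, Fiction: 424×322/639 = 213.659
  Adult, Non-fiction: 424×317/639 = 210.341
  Child, Fiction: 215×322/639 = 108.341
  Child, Non-fiction: 215×317/639 = 106.659
Contributions (O − E)²/E:
  (201 − 213.659)²/213.659 = 0.7500
  (223 − 210.341)²/210.341 = 0.7619
  (121 − 108.341)²/108.341 = 1.4791
  (94 − 106.659)²/106.659 = 1.5025
χ² = 0.7500 + 0.7619 + 1.4791 + 1.5025 = 4.49

4.49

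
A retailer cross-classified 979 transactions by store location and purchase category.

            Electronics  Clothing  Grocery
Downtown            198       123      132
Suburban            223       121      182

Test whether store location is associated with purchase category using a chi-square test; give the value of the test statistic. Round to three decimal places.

Row totals: 453, 526. Column totals: 421, 244, 314. Grand total N = 979.
Expected counts (row total × column total / N):
  Downtown, Electronics: 453×421/979 = 194.8039
  Downtown, Clothing: 453×244/979 = 112.9030
  Downtown, Grocery: 453×314/979 = 145.2932
  Suburban, Electronics: 526×421/979 = 226.1961
  Suburban, Clothing: 526×244/979 = 131.0970
  Suburban, Grocery: 526×314/979 = 168.7068
Contributions (O − E)²/E:
  (198 − 194.8039)²/194.8039 = 0.0524
  (123 − 112.9030)²/112.9030 = 0.9030
  (132 − 145.2932)²/145.2932 = 1.2162
  (223 − 226.1961)²/226.1961 = 0.0452
  (121 − 131.0970)²/131.0970 = 0.7777
  (182 − 168.7068)²/168.7068 = 1.0474
χ² = 0.0524 + 0.9030 + 1.2162 + 0.0452 + 0.7777 + 1.0474 = 4.042

4.042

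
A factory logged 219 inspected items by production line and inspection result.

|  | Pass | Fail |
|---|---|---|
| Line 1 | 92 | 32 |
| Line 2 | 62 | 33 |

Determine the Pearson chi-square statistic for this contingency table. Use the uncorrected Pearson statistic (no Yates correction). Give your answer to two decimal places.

Row totals: 124, 95. Column totals: 154, 65. Grand total N = 219.
Expected counts (row total × column total / N):
  Line 1, Pass: 124×154/219 = 87.196
  Line 1, Fail: 124×65/219 = 36.804
  Line 2, Pass: 95×154/219 = 66.804
  Line 2, Fail: 95×65/219 = 28.196
Contributions (O − E)²/E:
  (92 − 87.196)²/87.196 = 0.2647
  (32 − 36.804)²/36.804 = 0.6271
  (62 − 66.804)²/66.804 = 0.3455
  (33 − 28.196)²/28.196 = 0.8185
χ² = 0.2647 + 0.6271 + 0.3455 + 0.8185 = 2.06

2.06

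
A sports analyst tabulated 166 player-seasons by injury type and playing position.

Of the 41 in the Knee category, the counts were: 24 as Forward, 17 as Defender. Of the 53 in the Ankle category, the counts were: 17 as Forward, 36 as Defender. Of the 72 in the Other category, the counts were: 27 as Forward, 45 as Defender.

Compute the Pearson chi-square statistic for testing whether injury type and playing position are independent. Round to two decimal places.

7.32

Row totals: 41, 53, 72. Column totals: 68, 98. Grand total N = 166.
Expected counts (row total × column total / N):
  Knee, Forward: 41×68/166 = 16.795
  Knee, Defender: 41×98/166 = 24.205
  Ankle, Forward: 53×68/166 = 21.711
  Ankle, Defender: 53×98/166 = 31.289
  Other, Forward: 72×68/166 = 29.494
  Other, Defender: 72×98/166 = 42.506
Contributions (O − E)²/E:
  (24 − 16.795)²/16.795 = 3.0909
  (17 − 24.205)²/24.205 = 2.1447
  (17 − 21.711)²/21.711 = 1.0222
  (36 − 31.289)²/31.289 = 0.7093
  (27 − 29.494)²/29.494 = 0.2109
  (45 − 42.506)²/42.506 = 0.1463
χ² = 3.0909 + 2.1447 + 1.0222 + 0.7093 + 0.2109 + 0.1463 = 7.32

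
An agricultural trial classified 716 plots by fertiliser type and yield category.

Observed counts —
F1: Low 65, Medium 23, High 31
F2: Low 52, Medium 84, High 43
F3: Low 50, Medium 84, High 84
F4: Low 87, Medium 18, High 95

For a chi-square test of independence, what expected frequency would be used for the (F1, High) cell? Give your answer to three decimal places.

42.049

Row total (F1) = 119; column total (High) = 253; grand total N = 716.
Expected count = (row total × column total) / N = 119 × 253 / 716 = 42.049.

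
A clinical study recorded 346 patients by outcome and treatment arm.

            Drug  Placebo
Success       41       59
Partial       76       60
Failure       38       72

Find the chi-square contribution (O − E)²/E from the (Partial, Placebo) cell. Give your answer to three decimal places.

3.027

Row total (Partial) = 136; column total (Placebo) = 191; N = 346.
Expected count E = 136 × 191 / 346 = 75.0751.
Contribution = (O − E)²/E = (60 − 75.0751)² / 75.0751 = 3.027.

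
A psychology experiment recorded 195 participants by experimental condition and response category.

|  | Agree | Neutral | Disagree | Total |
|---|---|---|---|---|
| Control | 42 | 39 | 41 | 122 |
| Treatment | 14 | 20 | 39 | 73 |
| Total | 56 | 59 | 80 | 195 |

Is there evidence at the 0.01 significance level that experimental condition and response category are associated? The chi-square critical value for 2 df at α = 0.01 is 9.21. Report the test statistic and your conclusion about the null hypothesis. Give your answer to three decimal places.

Grand total N = 195.
Expected counts (row total × column total / N):
  Control, Agree: 122×56/195 = 35.0359
  Control, Neutral: 122×59/195 = 36.9128
  Control, Disagree: 122×80/195 = 50.0513
  Treatment, Agree: 73×56/195 = 20.9641
  Treatment, Neutral: 73×59/195 = 22.0872
  Treatment, Disagree: 73×80/195 = 29.9487
Contributions (O − E)²/E:
  (42 − 35.0359)²/35.0359 = 1.3843
  (39 − 36.9128)²/36.9128 = 0.1180
  (41 − 50.0513)²/50.0513 = 1.6368
  (14 − 20.9641)²/20.9641 = 2.3134
  (20 − 22.0872)²/22.0872 = 0.1972
  (39 − 29.9487)²/29.9487 = 2.7355
χ² = 1.3843 + 0.1180 + 1.6368 + 2.3134 + 0.1972 + 2.7355 = 8.385
df = (2−1)(3−1) = 2. Since 8.385 < 9.21, fail to reject the null hypothesis of independence at α = 0.01.

8.385; fail to reject H₀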